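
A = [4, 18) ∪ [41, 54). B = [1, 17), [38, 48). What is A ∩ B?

[4, 17) ∪ [41, 48)

[4, 18) overlaps B on [4, 17).
[41, 54) overlaps B on [41, 48).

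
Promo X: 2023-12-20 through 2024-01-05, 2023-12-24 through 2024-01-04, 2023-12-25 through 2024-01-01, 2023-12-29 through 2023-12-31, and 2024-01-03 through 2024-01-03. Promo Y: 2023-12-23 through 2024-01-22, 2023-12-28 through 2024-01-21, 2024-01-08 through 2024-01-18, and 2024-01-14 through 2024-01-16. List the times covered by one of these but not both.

2023-12-20 through 2023-12-22, 2024-01-06 through 2024-01-22

First set merges to 2023-12-20 through 2024-01-05.
Second set merges to 2023-12-23 through 2024-01-22.
A but not B: 2023-12-20 through 2023-12-22.
B but not A: 2024-01-06 through 2024-01-22.
Combining gives A △ B.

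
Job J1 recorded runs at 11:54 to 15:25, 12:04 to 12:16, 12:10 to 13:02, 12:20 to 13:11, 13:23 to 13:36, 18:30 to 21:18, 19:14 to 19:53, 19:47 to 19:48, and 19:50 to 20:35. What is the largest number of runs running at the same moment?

Sweep endpoints in order; track running count of active intervals.
Peak of 3 reached at 12:10.

3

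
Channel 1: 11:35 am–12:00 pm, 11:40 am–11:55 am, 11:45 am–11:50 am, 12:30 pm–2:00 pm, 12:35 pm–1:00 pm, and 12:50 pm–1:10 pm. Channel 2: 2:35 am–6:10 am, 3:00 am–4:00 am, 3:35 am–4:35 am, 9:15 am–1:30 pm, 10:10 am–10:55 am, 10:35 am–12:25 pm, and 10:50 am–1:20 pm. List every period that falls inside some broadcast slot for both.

Merge the first list: 11:35 am–12:00 pm, 12:30 pm–2:00 pm.
Merge the second list: 2:35 am–6:10 am, 9:15 am–1:30 pm.
11:35 am–12:00 pm ∩ B → 11:35 am–12:00 pm.
12:30 pm–2:00 pm ∩ B → 12:30 pm–1:30 pm.

11:35 am–12:00 pm, 12:30 pm–1:30 pm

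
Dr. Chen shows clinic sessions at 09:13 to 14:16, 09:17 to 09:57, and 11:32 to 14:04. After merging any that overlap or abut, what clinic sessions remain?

09:17-09:57 overlaps/touches 09:13-14:16 → extend to 09:13-14:16.
11:32-14:04 overlaps/touches 09:13-14:16 → extend to 09:13-14:16.

09:13-14:16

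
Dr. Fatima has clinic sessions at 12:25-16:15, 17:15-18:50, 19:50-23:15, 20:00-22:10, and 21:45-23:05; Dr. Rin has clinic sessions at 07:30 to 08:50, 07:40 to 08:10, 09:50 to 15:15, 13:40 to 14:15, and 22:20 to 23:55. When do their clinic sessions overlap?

12:25-15:15, 22:20-23:15

First set merges to 12:25-16:15, 17:15-18:50, 19:50-23:15.
Second set merges to 07:30-08:50, 09:50-15:15, 22:20-23:55.
12:25-16:15 meets the second set on 12:25-15:15.
17:15-18:50: no overlap with the second set.
19:50-23:15 meets the second set on 22:20-23:15.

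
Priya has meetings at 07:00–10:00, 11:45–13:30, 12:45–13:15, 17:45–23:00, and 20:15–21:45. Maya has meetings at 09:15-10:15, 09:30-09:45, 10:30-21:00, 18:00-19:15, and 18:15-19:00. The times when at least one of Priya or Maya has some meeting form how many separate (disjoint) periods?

2

A, merged: 07:00-10:00, 11:45-13:30, 17:45-23:00.
B, merged: 09:15-10:15, 10:30-21:00.
A ∪ B = 07:00-10:15, 10:30-23:00.
That is 2 disjoint pieces.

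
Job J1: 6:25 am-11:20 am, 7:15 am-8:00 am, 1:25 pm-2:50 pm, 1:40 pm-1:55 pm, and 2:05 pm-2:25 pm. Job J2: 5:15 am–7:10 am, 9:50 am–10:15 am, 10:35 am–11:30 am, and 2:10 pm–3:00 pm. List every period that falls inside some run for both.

First set merges to 6:25 am-11:20 am, 1:25 pm-2:50 pm.
6:25 am-11:20 am meets the second set on 6:25 am-7:10 am, 9:50 am-10:15 am, 10:35 am-11:20 am.
1:25 pm-2:50 pm meets the second set on 2:10 pm-2:50 pm.

6:25 am-7:10 am, 9:50 am-10:15 am, 10:35 am-11:20 am, 2:10 pm-2:50 pm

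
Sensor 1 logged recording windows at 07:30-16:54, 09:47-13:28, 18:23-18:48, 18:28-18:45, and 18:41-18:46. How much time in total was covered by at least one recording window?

9 h 49 min

Merged: 07:30–16:54, 18:23–18:48.
Lengths: 9 h 24 min + 25 min = 9 h 49 min.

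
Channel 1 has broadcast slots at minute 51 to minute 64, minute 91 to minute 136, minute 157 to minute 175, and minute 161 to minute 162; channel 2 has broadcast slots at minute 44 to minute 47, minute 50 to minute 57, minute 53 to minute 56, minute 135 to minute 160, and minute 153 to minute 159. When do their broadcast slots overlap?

minute 51 to minute 57, minute 135 to minute 136, minute 157 to minute 160

Merge the first list: minute 51 to minute 64, minute 91 to minute 136, minute 157 to minute 175.
Merge the second list: minute 44 to minute 47, minute 50 to minute 57, minute 135 to minute 160.
minute 51 to minute 64 overlaps B on minute 51 to minute 57.
minute 91 to minute 136 overlaps B on minute 135 to minute 136.
minute 157 to minute 175 overlaps B on minute 157 to minute 160.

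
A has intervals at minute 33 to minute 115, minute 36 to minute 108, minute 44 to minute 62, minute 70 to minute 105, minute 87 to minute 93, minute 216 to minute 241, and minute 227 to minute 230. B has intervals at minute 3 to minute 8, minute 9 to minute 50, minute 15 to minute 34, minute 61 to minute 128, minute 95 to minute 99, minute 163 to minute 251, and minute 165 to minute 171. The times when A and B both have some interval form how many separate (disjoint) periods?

A, merged: minute 33 to minute 115, minute 216 to minute 241.
B, merged: minute 3 to minute 8, minute 9 to minute 50, minute 61 to minute 128, minute 163 to minute 251.
A ∩ B = minute 33 to minute 50, minute 61 to minute 115, minute 216 to minute 241.
That is 3 disjoint pieces.

3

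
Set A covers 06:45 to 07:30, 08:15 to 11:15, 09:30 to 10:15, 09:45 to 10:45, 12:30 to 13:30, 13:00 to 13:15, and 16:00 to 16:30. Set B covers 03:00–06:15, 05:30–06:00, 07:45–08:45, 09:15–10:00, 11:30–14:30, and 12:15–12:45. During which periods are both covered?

08:15–08:45, 09:15–10:00, 12:30–13:30

Merge the first list: 06:45–07:30, 08:15–11:15, 12:30–13:30, 16:00–16:30.
Merge the second list: 03:00–06:15, 07:45–08:45, 09:15–10:00, 11:30–14:30.
06:45–07:30 falls entirely outside B.
08:15–11:15 overlaps B on 08:15–08:45, 09:15–10:00.
12:30–13:30 overlaps B on 12:30–13:30.
16:00–16:30 falls entirely outside B.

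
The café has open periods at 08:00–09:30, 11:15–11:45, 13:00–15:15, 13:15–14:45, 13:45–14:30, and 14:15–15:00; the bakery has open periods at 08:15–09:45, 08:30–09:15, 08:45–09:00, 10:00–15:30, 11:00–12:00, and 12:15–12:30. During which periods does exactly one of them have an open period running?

Merge the first list: 08:00–09:30, 11:15–11:45, 13:00–15:15.
Merge the second list: 08:15–09:45, 10:00–15:30.
Only in the first: 08:00–08:15.
Only in the second: 09:30–09:45, 10:00–11:15, 11:45–13:00, 15:15–15:30.
Together these are the periods covered by exactly one.

08:00–08:15, 09:30–09:45, 10:00–11:15, 11:45–13:00, 15:15–15:30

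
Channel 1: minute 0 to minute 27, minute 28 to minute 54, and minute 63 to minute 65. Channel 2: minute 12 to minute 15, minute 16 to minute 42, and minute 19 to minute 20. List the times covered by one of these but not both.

minute 0 to minute 12, minute 15 to minute 16, minute 27 to minute 28, minute 42 to minute 54, minute 63 to minute 65

Merge the second list: minute 12 to minute 15, minute 16 to minute 42.
A but not B: minute 0 to minute 12, minute 15 to minute 16, minute 42 to minute 54, minute 63 to minute 65.
B but not A: minute 27 to minute 28.
Combining gives A △ B.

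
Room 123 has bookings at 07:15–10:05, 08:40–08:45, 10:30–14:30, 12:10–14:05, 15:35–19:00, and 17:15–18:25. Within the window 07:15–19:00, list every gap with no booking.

Covered (merged): 07:15–10:05, 10:30–14:30, 15:35–19:00.
Complement within 07:15–19:00: 10:05–10:30, 14:30–15:35.

10:05–10:30, 14:30–15:35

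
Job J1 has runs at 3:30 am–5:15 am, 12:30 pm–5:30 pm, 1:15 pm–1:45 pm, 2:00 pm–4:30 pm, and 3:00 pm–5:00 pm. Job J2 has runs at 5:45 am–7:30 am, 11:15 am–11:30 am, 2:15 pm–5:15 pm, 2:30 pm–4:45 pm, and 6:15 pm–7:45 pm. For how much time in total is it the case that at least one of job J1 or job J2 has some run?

10 h 15 min

Merge the first list: 3:30 am-5:15 am, 12:30 pm-5:30 pm.
Merge the second list: 5:45 am-7:30 am, 11:15 am-11:30 am, 2:15 pm-5:15 pm, 6:15 pm-7:45 pm.
A ∪ B = 3:30 am-5:15 am, 5:45 am-7:30 am, 11:15 am-11:30 am, 12:30 pm-5:30 pm, 6:15 pm-7:45 pm.
Total: 1 h 45 min + 1 h 45 min + 15 min + 5 h + 1 h 30 min = 10 h 15 min.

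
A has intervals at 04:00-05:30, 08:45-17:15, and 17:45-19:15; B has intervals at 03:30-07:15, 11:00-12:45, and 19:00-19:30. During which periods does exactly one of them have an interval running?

03:30–04:00, 05:30–07:15, 08:45–11:00, 12:45–17:15, 17:45–19:00, 19:15–19:30

A but not B: 08:45–11:00, 12:45–17:15, 17:45–19:00.
B but not A: 03:30–04:00, 05:30–07:15, 19:15–19:30.
Combining gives A △ B.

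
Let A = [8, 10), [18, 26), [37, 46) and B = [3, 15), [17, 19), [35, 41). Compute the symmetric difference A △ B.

[3, 8) ∪ [10, 15) ∪ [17, 18) ∪ [19, 26) ∪ [35, 37) ∪ [41, 46)

A \ B = [19, 26), [41, 46).
B \ A = [3, 8), [10, 15), [17, 18), [35, 37).
Union of the two gives the symmetric difference.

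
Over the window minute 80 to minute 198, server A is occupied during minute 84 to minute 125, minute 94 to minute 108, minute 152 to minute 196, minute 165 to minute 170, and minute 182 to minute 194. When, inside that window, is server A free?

Covered (merged): minute 84 to minute 125, minute 152 to minute 196.
Gaps within minute 80 to minute 198: minute 80 to minute 84, minute 125 to minute 152, minute 196 to minute 198.

minute 80 to minute 84, minute 125 to minute 152, minute 196 to minute 198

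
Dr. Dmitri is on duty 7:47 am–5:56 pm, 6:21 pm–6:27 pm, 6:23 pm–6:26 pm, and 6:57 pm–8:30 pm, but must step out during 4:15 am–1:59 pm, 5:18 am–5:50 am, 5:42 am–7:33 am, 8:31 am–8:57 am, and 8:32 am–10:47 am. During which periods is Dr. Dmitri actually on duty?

A, merged: 7:47 am–5:56 pm, 6:21 pm–6:27 pm, 6:57 pm–8:30 pm.
B, merged: 4:15 am–1:59 pm.
7:47 am–5:56 pm minus B → 1:59 pm–5:56 pm.
6:21 pm–6:27 pm: no B overlap → unchanged.
6:57 pm–8:30 pm: no B overlap → unchanged.

1:59 pm–5:56 pm, 6:21 pm–6:27 pm, 6:57 pm–8:30 pm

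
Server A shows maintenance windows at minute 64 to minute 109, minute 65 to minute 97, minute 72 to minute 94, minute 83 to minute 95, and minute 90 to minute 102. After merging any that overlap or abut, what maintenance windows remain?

minute 64 to minute 109

minute 65 to minute 97 overlaps/touches minute 64 to minute 109 → extend to minute 64 to minute 109.
minute 72 to minute 94 overlaps/touches minute 64 to minute 109 → extend to minute 64 to minute 109.
minute 83 to minute 95 overlaps/touches minute 64 to minute 109 → extend to minute 64 to minute 109.
minute 90 to minute 102 overlaps/touches minute 64 to minute 109 → extend to minute 64 to minute 109.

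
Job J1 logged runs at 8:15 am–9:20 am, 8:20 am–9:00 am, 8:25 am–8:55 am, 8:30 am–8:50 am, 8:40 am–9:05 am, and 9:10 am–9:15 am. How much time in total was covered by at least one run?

Merged: 8:15 am–9:20 am.
Length: 1 h 5 min.

1 h 5 min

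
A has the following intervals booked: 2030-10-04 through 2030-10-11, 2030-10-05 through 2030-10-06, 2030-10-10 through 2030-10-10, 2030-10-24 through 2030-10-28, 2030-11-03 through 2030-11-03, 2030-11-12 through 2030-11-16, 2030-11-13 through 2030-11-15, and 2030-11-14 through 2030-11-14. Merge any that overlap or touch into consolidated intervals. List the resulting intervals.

2030-10-04 through 2030-10-11, 2030-10-24 through 2030-10-28, 2030-11-03 through 2030-11-03, 2030-11-12 through 2030-11-16

2030-10-05 through 2030-10-06 overlaps/touches 2030-10-04 through 2030-10-11 → extend to 2030-10-04 through 2030-10-11.
2030-10-10 through 2030-10-10 overlaps/touches 2030-10-04 through 2030-10-11 → extend to 2030-10-04 through 2030-10-11.
2030-10-24 through 2030-10-28 is disjoint → start new block.
2030-11-03 through 2030-11-03 is disjoint → start new block.
2030-11-12 through 2030-11-16 is disjoint → start new block.
2030-11-13 through 2030-11-15 overlaps/touches 2030-11-12 through 2030-11-16 → extend to 2030-11-12 through 2030-11-16.
2030-11-14 through 2030-11-14 overlaps/touches 2030-11-12 through 2030-11-16 → extend to 2030-11-12 through 2030-11-16.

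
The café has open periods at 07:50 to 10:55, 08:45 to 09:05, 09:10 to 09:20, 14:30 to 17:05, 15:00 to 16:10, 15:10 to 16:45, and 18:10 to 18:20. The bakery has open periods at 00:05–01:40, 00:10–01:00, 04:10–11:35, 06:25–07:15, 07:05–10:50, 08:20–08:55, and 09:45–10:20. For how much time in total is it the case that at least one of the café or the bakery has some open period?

11 h 45 min

First set merges to 07:50–10:55, 14:30–17:05, 18:10–18:20.
Second set merges to 00:05–01:40, 04:10–11:35.
A ∪ B = 00:05–01:40, 04:10–11:35, 14:30–17:05, 18:10–18:20.
Total: 1 h 35 min + 7 h 25 min + 2 h 35 min + 10 min = 11 h 45 min.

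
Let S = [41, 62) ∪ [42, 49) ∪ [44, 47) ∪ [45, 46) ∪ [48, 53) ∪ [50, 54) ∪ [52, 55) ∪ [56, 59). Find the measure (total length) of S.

Merged: [41, 62).
Length: 21.

21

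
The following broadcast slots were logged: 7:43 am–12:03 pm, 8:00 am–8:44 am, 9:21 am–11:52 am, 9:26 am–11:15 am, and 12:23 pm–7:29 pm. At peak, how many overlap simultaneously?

3

Sweep endpoints in order; track running count of active intervals.
Peak of 3 reached at 9:26 am.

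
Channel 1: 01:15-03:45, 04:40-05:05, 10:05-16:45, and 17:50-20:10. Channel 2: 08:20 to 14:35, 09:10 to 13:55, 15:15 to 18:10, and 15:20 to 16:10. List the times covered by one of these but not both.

01:15–03:45, 04:40–05:05, 08:20–10:05, 14:35–15:15, 16:45–17:50, 18:10–20:10

Merge the second list: 08:20–14:35, 15:15–18:10.
Only in the first: 01:15–03:45, 04:40–05:05, 14:35–15:15, 18:10–20:10.
Only in the second: 08:20–10:05, 16:45–17:50.
Together these are the periods covered by exactly one.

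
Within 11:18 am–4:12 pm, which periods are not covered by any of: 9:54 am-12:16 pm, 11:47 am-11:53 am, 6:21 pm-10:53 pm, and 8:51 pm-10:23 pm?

12:16 pm–4:12 pm

After merging, the occupied span is 9:54 am–12:16 pm, 6:21 pm–10:53 pm.
Gaps within 11:18 am–4:12 pm: 12:16 pm–4:12 pm.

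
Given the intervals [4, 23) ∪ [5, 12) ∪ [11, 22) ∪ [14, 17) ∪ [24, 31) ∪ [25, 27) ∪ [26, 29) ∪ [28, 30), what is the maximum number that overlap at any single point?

At 11, 3 of the intervals are simultaneously active.
No point has more.

3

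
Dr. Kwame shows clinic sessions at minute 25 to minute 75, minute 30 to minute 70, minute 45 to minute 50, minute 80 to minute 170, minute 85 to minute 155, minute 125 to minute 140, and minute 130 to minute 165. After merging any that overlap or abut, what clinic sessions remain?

minute 30 to minute 70 overlaps/touches minute 25 to minute 75 → extend to minute 25 to minute 75.
minute 45 to minute 50 overlaps/touches minute 25 to minute 75 → extend to minute 25 to minute 75.
minute 80 to minute 170 is disjoint → start new block.
minute 85 to minute 155 overlaps/touches minute 80 to minute 170 → extend to minute 80 to minute 170.
minute 125 to minute 140 overlaps/touches minute 80 to minute 170 → extend to minute 80 to minute 170.
minute 130 to minute 165 overlaps/touches minute 80 to minute 170 → extend to minute 80 to minute 170.

minute 25 to minute 75, minute 80 to minute 170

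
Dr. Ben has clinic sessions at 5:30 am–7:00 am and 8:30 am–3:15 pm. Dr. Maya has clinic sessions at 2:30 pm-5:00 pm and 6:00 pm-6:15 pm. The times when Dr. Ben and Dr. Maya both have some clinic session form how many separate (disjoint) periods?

1

A ∩ B = 2:30 pm–3:15 pm.
That is 1 disjoint piece.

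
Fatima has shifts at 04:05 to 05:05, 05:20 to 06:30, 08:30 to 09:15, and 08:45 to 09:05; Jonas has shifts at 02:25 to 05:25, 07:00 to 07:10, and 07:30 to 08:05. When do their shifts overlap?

A, merged: 04:05–05:05, 05:20–06:30, 08:30–09:15.
04:05–05:05 overlaps B on 04:05–05:05.
05:20–06:30 overlaps B on 05:20–05:25.
08:30–09:15 falls entirely outside B.

04:05–05:05, 05:20–05:25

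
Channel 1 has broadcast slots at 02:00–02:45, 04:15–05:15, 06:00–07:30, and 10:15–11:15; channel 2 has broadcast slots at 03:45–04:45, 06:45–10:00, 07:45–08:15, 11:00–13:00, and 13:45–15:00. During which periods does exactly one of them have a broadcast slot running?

B, merged: 03:45–04:45, 06:45–10:00, 11:00–13:00, 13:45–15:00.
A but not B: 02:00–02:45, 04:45–05:15, 06:00–06:45, 10:15–11:00.
B but not A: 03:45–04:15, 07:30–10:00, 11:15–13:00, 13:45–15:00.
Combining gives A △ B.

02:00–02:45, 03:45–04:15, 04:45–05:15, 06:00–06:45, 07:30–10:00, 10:15–11:00, 11:15–13:00, 13:45–15:00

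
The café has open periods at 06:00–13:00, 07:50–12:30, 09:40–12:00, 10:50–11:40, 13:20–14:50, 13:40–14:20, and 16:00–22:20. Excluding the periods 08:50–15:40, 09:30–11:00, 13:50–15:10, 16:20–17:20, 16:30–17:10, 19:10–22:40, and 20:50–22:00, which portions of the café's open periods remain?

First set merges to 06:00–13:00, 13:20–14:50, 16:00–22:20.
Second set merges to 08:50–15:40, 16:20–17:20, 19:10–22:40.
06:00–13:00 \ B = 06:00–08:50.
13:20–14:50: entirely removed.
16:00–22:20 \ B = 16:00–16:20, 17:20–19:10.

06:00–08:50, 16:00–16:20, 17:20–19:10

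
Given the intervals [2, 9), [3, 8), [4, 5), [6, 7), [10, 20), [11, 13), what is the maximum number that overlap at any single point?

At 4, 3 of the intervals are simultaneously active.
No point has more.

3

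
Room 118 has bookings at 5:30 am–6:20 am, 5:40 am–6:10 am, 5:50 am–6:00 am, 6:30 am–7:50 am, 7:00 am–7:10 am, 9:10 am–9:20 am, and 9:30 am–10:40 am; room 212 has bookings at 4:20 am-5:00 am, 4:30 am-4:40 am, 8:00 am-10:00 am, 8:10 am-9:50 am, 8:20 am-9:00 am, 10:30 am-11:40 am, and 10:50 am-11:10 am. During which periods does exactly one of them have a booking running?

4:20 am–5:00 am, 5:30 am–6:20 am, 6:30 am–7:50 am, 8:00 am–9:10 am, 9:20 am–9:30 am, 10:00 am–10:30 am, 10:40 am–11:40 am

Merge the first list: 5:30 am–6:20 am, 6:30 am–7:50 am, 9:10 am–9:20 am, 9:30 am–10:40 am.
Merge the second list: 4:20 am–5:00 am, 8:00 am–10:00 am, 10:30 am–11:40 am.
A \ B = 5:30 am–6:20 am, 6:30 am–7:50 am, 10:00 am–10:30 am.
B \ A = 4:20 am–5:00 am, 8:00 am–9:10 am, 9:20 am–9:30 am, 10:40 am–11:40 am.
Union of the two gives the symmetric difference.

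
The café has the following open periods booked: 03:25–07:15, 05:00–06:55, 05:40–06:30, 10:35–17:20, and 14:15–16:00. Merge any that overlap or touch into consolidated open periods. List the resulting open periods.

03:25-07:15, 10:35-17:20

05:00-06:55 overlaps/touches 03:25-07:15 → extend to 03:25-07:15.
05:40-06:30 overlaps/touches 03:25-07:15 → extend to 03:25-07:15.
10:35-17:20 is disjoint → start new block.
14:15-16:00 overlaps/touches 10:35-17:20 → extend to 10:35-17:20.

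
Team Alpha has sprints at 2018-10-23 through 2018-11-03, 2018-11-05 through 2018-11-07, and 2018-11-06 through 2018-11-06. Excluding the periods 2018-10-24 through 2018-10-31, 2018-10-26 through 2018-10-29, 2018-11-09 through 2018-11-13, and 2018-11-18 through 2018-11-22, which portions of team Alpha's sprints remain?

Merge the first list: 2018-10-23 through 2018-11-03, 2018-11-05 through 2018-11-07.
Merge the second list: 2018-10-24 through 2018-10-31, 2018-11-09 through 2018-11-13, 2018-11-18 through 2018-11-22.
2018-10-23 through 2018-11-03 minus B → 2018-10-23 through 2018-10-23, 2018-11-01 through 2018-11-03.
2018-11-05 through 2018-11-07: no B overlap → unchanged.

2018-10-23 through 2018-10-23, 2018-11-01 through 2018-11-03, 2018-11-05 through 2018-11-07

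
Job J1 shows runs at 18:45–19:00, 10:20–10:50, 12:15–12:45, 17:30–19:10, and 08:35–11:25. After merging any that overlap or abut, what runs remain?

Sort by start: 08:35–11:25, 10:20–10:50, 12:15–12:45, 17:30–19:10, 18:45–19:00.
10:20–10:50 overlaps/touches 08:35–11:25 → extend to 08:35–11:25.
12:15–12:45 is disjoint → start new block.
17:30–19:10 is disjoint → start new block.
18:45–19:00 overlaps/touches 17:30–19:10 → extend to 17:30–19:10.

08:35–11:25, 12:15–12:45, 17:30–19:10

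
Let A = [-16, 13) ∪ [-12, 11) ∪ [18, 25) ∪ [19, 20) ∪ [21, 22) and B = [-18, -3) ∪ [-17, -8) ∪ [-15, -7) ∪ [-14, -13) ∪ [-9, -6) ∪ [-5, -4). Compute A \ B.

[-3, 13) ∪ [18, 25)

Merge the first list: [-16, 13), [18, 25).
Merge the second list: [-18, -3).
[-16, 13) \ B = [-3, 13).
[18, 25): nothing removed.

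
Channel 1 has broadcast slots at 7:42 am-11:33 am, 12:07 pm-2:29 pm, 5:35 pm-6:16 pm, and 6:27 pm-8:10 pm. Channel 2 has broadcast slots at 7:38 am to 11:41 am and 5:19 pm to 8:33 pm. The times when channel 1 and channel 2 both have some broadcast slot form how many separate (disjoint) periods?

A ∩ B = 7:42 am–11:33 am, 5:35 pm–6:16 pm, 6:27 pm–8:10 pm.
That is 3 disjoint pieces.

3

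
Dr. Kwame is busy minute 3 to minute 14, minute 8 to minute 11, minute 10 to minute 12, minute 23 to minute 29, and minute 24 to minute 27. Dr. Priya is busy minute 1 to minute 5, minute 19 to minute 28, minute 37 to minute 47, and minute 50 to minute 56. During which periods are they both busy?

minute 3 to minute 5, minute 23 to minute 28

A, merged: minute 3 to minute 14, minute 23 to minute 29.
minute 3 to minute 14 meets the second set on minute 3 to minute 5.
minute 23 to minute 29 meets the second set on minute 23 to minute 28.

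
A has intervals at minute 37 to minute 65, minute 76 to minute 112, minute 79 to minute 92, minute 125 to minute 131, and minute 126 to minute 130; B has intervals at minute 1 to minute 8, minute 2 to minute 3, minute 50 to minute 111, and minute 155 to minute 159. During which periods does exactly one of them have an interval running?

minute 1 to minute 8, minute 37 to minute 50, minute 65 to minute 76, minute 111 to minute 112, minute 125 to minute 131, minute 155 to minute 159

A, merged: minute 37 to minute 65, minute 76 to minute 112, minute 125 to minute 131.
B, merged: minute 1 to minute 8, minute 50 to minute 111, minute 155 to minute 159.
A \ B = minute 37 to minute 50, minute 111 to minute 112, minute 125 to minute 131.
B \ A = minute 1 to minute 8, minute 65 to minute 76, minute 155 to minute 159.
Union of the two gives the symmetric difference.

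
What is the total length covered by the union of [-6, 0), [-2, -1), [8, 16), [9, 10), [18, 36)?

Merged: [-6, 0), [8, 16), [18, 36).
Lengths: 6 + 8 + 18 = 32.

32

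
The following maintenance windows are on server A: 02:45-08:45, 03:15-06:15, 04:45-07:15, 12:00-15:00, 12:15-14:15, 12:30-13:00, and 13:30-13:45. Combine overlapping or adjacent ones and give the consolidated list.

03:15–06:15 overlaps/touches 02:45–08:45 → extend to 02:45–08:45.
04:45–07:15 overlaps/touches 02:45–08:45 → extend to 02:45–08:45.
12:00–15:00 is disjoint → start new block.
12:15–14:15 overlaps/touches 12:00–15:00 → extend to 12:00–15:00.
12:30–13:00 overlaps/touches 12:00–15:00 → extend to 12:00–15:00.
13:30–13:45 overlaps/touches 12:00–15:00 → extend to 12:00–15:00.

02:45–08:45, 12:00–15:00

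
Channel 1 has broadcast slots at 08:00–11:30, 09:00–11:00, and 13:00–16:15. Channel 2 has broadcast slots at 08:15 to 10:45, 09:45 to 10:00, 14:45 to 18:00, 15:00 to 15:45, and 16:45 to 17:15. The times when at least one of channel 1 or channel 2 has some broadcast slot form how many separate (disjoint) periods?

2

Merge the first list: 08:00-11:30, 13:00-16:15.
Merge the second list: 08:15-10:45, 14:45-18:00.
A ∪ B = 08:00-11:30, 13:00-18:00.
That is 2 disjoint pieces.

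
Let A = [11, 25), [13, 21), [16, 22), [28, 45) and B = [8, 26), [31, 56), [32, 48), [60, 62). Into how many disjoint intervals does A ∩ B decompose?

First set merges to [11, 25), [28, 45).
Second set merges to [8, 26), [31, 56), [60, 62).
A ∩ B = [11, 25), [31, 45).
That is 2 disjoint pieces.

2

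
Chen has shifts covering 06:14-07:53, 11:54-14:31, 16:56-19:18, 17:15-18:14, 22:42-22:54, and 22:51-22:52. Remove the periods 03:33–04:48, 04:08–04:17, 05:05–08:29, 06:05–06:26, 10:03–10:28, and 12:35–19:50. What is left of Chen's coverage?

11:54-12:35, 22:42-22:54

Merge the first list: 06:14-07:53, 11:54-14:31, 16:56-19:18, 22:42-22:54.
Merge the second list: 03:33-04:48, 05:05-08:29, 10:03-10:28, 12:35-19:50.
06:14-07:53: fully covered by B → removed.
11:54-14:31 minus B → 11:54-12:35.
16:56-19:18: fully covered by B → removed.
22:42-22:54: no B overlap → unchanged.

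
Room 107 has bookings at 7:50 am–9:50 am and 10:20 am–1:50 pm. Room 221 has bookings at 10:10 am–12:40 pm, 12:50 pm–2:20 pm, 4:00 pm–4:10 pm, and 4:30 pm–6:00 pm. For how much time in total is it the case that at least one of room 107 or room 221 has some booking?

A ∪ B = 7:50 am-9:50 am, 10:10 am-2:20 pm, 4:00 pm-4:10 pm, 4:30 pm-6:00 pm.
Total: 2 h + 4 h 10 min + 10 min + 1 h 30 min = 7 h 50 min.

7 h 50 min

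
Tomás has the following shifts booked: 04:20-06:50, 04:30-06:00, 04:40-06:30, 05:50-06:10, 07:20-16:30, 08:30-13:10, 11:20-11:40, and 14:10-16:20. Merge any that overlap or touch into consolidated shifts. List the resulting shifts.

04:30–06:00 overlaps/touches 04:20–06:50 → extend to 04:20–06:50.
04:40–06:30 overlaps/touches 04:20–06:50 → extend to 04:20–06:50.
05:50–06:10 overlaps/touches 04:20–06:50 → extend to 04:20–06:50.
07:20–16:30 is disjoint → start new block.
08:30–13:10 overlaps/touches 07:20–16:30 → extend to 07:20–16:30.
11:20–11:40 overlaps/touches 07:20–16:30 → extend to 07:20–16:30.
14:10–16:20 overlaps/touches 07:20–16:30 → extend to 07:20–16:30.

04:20–06:50, 07:20–16:30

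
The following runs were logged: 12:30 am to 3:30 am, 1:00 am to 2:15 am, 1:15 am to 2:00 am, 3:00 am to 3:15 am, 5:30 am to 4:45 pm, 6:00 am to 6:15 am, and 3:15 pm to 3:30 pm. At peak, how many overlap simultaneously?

Sweep endpoints in order; track running count of active intervals.
Peak of 3 reached at 1:15 am.

3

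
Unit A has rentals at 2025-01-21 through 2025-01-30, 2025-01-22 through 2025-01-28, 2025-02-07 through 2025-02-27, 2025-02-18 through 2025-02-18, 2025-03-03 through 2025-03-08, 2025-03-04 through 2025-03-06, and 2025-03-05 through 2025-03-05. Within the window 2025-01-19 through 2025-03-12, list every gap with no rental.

The merged coverage is 2025-01-21 through 2025-01-30, 2025-02-07 through 2025-02-27, 2025-03-03 through 2025-03-08.
Uncovered inside 2025-01-19 through 2025-03-12: 2025-01-19 through 2025-01-20, 2025-01-31 through 2025-02-06, 2025-02-28 through 2025-03-02, 2025-03-09 through 2025-03-12.

2025-01-19 through 2025-01-20, 2025-01-31 through 2025-02-06, 2025-02-28 through 2025-03-02, 2025-03-09 through 2025-03-12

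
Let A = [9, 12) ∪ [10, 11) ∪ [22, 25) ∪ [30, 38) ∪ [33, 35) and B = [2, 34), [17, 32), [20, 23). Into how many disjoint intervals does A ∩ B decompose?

3

A, merged: [9, 12), [22, 25), [30, 38).
B, merged: [2, 34).
A ∩ B = [9, 12), [22, 25), [30, 34).
That is 3 disjoint pieces.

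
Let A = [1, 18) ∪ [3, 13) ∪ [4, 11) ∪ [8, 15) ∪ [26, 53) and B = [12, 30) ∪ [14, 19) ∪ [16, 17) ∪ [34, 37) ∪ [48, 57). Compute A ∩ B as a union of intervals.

[12, 18) ∪ [26, 30) ∪ [34, 37) ∪ [48, 53)

Merge the first list: [1, 18), [26, 53).
Merge the second list: [12, 30), [34, 37), [48, 57).
[1, 18) ∩ B → [12, 18).
[26, 53) ∩ B → [26, 30), [34, 37), [48, 53).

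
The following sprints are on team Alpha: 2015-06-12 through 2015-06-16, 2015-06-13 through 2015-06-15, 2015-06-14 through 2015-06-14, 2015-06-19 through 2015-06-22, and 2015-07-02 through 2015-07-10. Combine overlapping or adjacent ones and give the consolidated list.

2015-06-13 through 2015-06-15 overlaps/touches 2015-06-12 through 2015-06-16 → extend to 2015-06-12 through 2015-06-16.
2015-06-14 through 2015-06-14 overlaps/touches 2015-06-12 through 2015-06-16 → extend to 2015-06-12 through 2015-06-16.
2015-06-19 through 2015-06-22 is disjoint → start new block.
2015-07-02 through 2015-07-10 is disjoint → start new block.

2015-06-12 through 2015-06-16, 2015-06-19 through 2015-06-22, 2015-07-02 through 2015-07-10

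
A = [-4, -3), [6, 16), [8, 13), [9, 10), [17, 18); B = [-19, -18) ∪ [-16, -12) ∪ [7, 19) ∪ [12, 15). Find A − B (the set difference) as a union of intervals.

[-4, -3) ∪ [6, 7)

First set merges to [-4, -3), [6, 16), [17, 18).
Second set merges to [-19, -18), [-16, -12), [7, 19).
[-4, -3): no B overlap → unchanged.
[6, 16) minus B → [6, 7).
[17, 18): fully covered by B → removed.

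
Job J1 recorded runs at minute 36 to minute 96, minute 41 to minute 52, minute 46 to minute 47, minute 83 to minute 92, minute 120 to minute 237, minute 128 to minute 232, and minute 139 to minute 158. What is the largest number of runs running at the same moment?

3

Walk the sorted start/end points keeping a running depth.
The depth first hits 3 at minute 46.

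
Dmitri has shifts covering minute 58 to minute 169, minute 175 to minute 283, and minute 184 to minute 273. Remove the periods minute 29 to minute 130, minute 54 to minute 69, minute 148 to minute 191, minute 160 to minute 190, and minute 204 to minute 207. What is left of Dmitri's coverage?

Merge the first list: minute 58 to minute 169, minute 175 to minute 283.
Merge the second list: minute 29 to minute 130, minute 148 to minute 191, minute 204 to minute 207.
minute 58 to minute 169 minus B → minute 130 to minute 148.
minute 175 to minute 283 minus B → minute 191 to minute 204, minute 207 to minute 283.

minute 130 to minute 148, minute 191 to minute 204, minute 207 to minute 283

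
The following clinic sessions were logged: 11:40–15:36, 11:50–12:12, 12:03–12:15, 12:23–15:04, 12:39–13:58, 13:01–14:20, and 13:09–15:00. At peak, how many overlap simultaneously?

5

Sweep endpoints in order; track running count of active intervals.
Peak of 5 reached at 13:09.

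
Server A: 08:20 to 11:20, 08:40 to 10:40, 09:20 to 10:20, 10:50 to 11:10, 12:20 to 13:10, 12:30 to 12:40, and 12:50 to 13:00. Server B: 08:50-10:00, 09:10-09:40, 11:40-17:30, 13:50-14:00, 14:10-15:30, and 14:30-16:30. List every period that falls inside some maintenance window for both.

First set merges to 08:20–11:20, 12:20–13:10.
Second set merges to 08:50–10:00, 11:40–17:30.
08:20–11:20 overlaps B on 08:50–10:00.
12:20–13:10 overlaps B on 12:20–13:10.

08:50–10:00, 12:20–13:10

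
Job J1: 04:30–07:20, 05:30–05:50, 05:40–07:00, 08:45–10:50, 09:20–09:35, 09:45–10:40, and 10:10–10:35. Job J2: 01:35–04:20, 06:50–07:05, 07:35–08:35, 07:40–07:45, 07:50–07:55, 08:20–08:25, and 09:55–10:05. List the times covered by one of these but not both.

A, merged: 04:30–07:20, 08:45–10:50.
B, merged: 01:35–04:20, 06:50–07:05, 07:35–08:35, 09:55–10:05.
A but not B: 04:30–06:50, 07:05–07:20, 08:45–09:55, 10:05–10:50.
B but not A: 01:35–04:20, 07:35–08:35.
Combining gives A △ B.

01:35–04:20, 04:30–06:50, 07:05–07:20, 07:35–08:35, 08:45–09:55, 10:05–10:50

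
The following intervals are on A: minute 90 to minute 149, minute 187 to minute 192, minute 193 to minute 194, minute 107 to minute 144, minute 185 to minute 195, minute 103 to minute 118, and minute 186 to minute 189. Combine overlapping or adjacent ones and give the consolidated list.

minute 90 to minute 149, minute 185 to minute 195

Sort by start: minute 90 to minute 149, minute 103 to minute 118, minute 107 to minute 144, minute 185 to minute 195, minute 186 to minute 189, minute 187 to minute 192, minute 193 to minute 194.
minute 103 to minute 118 overlaps/touches minute 90 to minute 149 → extend to minute 90 to minute 149.
minute 107 to minute 144 overlaps/touches minute 90 to minute 149 → extend to minute 90 to minute 149.
minute 185 to minute 195 is disjoint → start new block.
minute 186 to minute 189 overlaps/touches minute 185 to minute 195 → extend to minute 185 to minute 195.
minute 187 to minute 192 overlaps/touches minute 185 to minute 195 → extend to minute 185 to minute 195.
minute 193 to minute 194 overlaps/touches minute 185 to minute 195 → extend to minute 185 to minute 195.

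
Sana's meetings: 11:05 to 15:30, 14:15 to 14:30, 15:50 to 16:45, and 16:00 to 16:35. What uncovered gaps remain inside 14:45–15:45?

Covered (merged): 11:05-15:30, 15:50-16:45.
Complement within 14:45-15:45: 15:30-15:45.

15:30-15:45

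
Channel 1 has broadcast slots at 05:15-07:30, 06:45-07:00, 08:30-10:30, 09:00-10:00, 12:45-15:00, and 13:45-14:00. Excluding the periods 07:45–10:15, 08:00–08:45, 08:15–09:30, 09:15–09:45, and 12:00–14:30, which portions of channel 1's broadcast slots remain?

05:15–07:30, 10:15–10:30, 14:30–15:00

First set merges to 05:15–07:30, 08:30–10:30, 12:45–15:00.
Second set merges to 07:45–10:15, 12:00–14:30.
05:15–07:30: nothing removed.
08:30–10:30 \ B = 10:15–10:30.
12:45–15:00 \ B = 14:30–15:00.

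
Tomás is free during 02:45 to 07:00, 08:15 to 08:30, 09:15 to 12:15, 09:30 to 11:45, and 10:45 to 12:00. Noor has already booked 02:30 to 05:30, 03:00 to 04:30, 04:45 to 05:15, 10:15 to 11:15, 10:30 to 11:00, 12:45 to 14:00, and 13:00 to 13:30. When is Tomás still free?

First set merges to 02:45–07:00, 08:15–08:30, 09:15–12:15.
Second set merges to 02:30–05:30, 10:15–11:15, 12:45–14:00.
02:45–07:00 \ B = 05:30–07:00.
08:15–08:30: nothing removed.
09:15–12:15 \ B = 09:15–10:15, 11:15–12:15.

05:30–07:00, 08:15–08:30, 09:15–10:15, 11:15–12:15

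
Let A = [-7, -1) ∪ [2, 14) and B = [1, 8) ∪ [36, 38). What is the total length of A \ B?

A \ B = [-7, -1), [8, 14).
Total: 6 + 6 = 12.

12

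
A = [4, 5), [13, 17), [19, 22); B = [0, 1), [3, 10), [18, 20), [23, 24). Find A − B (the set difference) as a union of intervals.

[4, 5): fully covered by B → removed.
[13, 17): no B overlap → unchanged.
[19, 22) minus B → [20, 22).

[13, 17) ∪ [20, 22)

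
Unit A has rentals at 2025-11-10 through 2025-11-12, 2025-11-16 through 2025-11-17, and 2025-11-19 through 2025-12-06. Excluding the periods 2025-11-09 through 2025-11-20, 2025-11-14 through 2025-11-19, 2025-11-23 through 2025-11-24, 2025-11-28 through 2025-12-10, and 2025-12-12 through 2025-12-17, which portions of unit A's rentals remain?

B, merged: 2025-11-09 through 2025-11-20, 2025-11-23 through 2025-11-24, 2025-11-28 through 2025-12-10, 2025-12-12 through 2025-12-17.
2025-11-10 through 2025-11-12: fully covered by B → removed.
2025-11-16 through 2025-11-17: fully covered by B → removed.
2025-11-19 through 2025-12-06 minus B → 2025-11-21 through 2025-11-22, 2025-11-25 through 2025-11-27.

2025-11-21 through 2025-11-22, 2025-11-25 through 2025-11-27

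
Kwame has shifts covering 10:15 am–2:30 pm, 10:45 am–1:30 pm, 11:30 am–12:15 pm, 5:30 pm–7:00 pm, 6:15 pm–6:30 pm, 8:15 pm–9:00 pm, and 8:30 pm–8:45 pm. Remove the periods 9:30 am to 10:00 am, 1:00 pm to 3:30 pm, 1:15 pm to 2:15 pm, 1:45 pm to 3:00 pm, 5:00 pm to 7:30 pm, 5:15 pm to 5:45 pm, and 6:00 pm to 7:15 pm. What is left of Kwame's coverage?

10:15 am-1:00 pm, 8:15 pm-9:00 pm

Merge the first list: 10:15 am-2:30 pm, 5:30 pm-7:00 pm, 8:15 pm-9:00 pm.
Merge the second list: 9:30 am-10:00 am, 1:00 pm-3:30 pm, 5:00 pm-7:30 pm.
10:15 am-2:30 pm \ B = 10:15 am-1:00 pm.
5:30 pm-7:00 pm: entirely removed.
8:15 pm-9:00 pm: nothing removed.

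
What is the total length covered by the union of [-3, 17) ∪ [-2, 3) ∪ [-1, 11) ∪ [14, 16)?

Merged: [-3, 17).
Length: 20.

20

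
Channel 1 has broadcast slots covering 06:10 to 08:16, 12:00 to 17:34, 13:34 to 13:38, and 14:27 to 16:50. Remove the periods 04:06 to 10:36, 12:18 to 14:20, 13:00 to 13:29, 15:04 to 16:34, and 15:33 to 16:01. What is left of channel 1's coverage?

A, merged: 06:10–08:16, 12:00–17:34.
B, merged: 04:06–10:36, 12:18–14:20, 15:04–16:34.
06:10–08:16: fully covered by B → removed.
12:00–17:34 minus B → 12:00–12:18, 14:20–15:04, 16:34–17:34.

12:00–12:18, 14:20–15:04, 16:34–17:34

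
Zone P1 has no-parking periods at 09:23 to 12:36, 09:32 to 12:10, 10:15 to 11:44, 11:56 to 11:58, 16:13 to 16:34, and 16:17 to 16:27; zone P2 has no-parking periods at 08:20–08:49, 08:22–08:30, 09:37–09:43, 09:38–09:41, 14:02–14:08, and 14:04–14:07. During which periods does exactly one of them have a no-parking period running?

Merge the first list: 09:23–12:36, 16:13–16:34.
Merge the second list: 08:20–08:49, 09:37–09:43, 14:02–14:08.
Only in the first: 09:23–09:37, 09:43–12:36, 16:13–16:34.
Only in the second: 08:20–08:49, 14:02–14:08.
Together these are the periods covered by exactly one.

08:20–08:49, 09:23–09:37, 09:43–12:36, 14:02–14:08, 16:13–16:34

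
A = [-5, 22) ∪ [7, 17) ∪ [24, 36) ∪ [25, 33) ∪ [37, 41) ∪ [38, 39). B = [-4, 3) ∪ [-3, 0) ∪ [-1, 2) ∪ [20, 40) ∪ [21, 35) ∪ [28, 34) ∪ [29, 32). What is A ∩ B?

Merge the first list: [-5, 22), [24, 36), [37, 41).
Merge the second list: [-4, 3), [20, 40).
[-5, 22) overlaps B on [-4, 3), [20, 22).
[24, 36) overlaps B on [24, 36).
[37, 41) overlaps B on [37, 40).

[-4, 3) ∪ [20, 22) ∪ [24, 36) ∪ [37, 40)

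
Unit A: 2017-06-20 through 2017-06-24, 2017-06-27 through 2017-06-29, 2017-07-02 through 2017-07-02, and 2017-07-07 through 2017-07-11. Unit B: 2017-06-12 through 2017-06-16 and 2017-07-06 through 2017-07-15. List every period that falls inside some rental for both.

2017-07-07 through 2017-07-11

2017-06-20 through 2017-06-24: no overlap with the second set.
2017-06-27 through 2017-06-29: no overlap with the second set.
2017-07-02 through 2017-07-02: no overlap with the second set.
2017-07-07 through 2017-07-11 meets the second set on 2017-07-07 through 2017-07-11.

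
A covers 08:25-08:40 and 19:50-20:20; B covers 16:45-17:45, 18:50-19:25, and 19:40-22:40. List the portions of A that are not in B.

08:25-08:40: no B overlap → unchanged.
19:50-20:20: fully covered by B → removed.

08:25-08:40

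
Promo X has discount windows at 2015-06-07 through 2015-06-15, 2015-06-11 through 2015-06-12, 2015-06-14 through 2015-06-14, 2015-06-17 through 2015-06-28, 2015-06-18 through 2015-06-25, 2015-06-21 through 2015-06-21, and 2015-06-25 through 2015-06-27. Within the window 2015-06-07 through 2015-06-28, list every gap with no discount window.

Covered (merged): 2015-06-07 through 2015-06-15, 2015-06-17 through 2015-06-28.
Uncovered inside 2015-06-07 through 2015-06-28: 2015-06-16 through 2015-06-16.

2015-06-16 through 2015-06-16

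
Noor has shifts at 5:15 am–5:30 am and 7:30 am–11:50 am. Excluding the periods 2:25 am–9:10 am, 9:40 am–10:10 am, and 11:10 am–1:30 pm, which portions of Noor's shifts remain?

5:15 am-5:30 am: fully covered by B → removed.
7:30 am-11:50 am minus B → 9:10 am-9:40 am, 10:10 am-11:10 am.

9:10 am-9:40 am, 10:10 am-11:10 am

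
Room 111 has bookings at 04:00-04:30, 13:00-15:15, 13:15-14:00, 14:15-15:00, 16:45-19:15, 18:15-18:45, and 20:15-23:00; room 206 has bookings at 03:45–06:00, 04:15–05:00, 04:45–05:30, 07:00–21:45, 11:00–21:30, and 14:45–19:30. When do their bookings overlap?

04:00-04:30, 13:00-15:15, 16:45-19:15, 20:15-21:45

Merge the first list: 04:00-04:30, 13:00-15:15, 16:45-19:15, 20:15-23:00.
Merge the second list: 03:45-06:00, 07:00-21:45.
04:00-04:30 ∩ B → 04:00-04:30.
13:00-15:15 ∩ B → 13:00-15:15.
16:45-19:15 ∩ B → 16:45-19:15.
20:15-23:00 ∩ B → 20:15-21:45.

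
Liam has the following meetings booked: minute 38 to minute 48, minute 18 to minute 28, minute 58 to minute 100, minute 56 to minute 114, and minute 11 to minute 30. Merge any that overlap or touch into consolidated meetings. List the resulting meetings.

minute 11 to minute 30, minute 38 to minute 48, minute 56 to minute 114

Sort by start: minute 11 to minute 30, minute 18 to minute 28, minute 38 to minute 48, minute 56 to minute 114, minute 58 to minute 100.
minute 18 to minute 28 overlaps/touches minute 11 to minute 30 → extend to minute 11 to minute 30.
minute 38 to minute 48 is disjoint → start new block.
minute 56 to minute 114 is disjoint → start new block.
minute 58 to minute 100 overlaps/touches minute 56 to minute 114 → extend to minute 56 to minute 114.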